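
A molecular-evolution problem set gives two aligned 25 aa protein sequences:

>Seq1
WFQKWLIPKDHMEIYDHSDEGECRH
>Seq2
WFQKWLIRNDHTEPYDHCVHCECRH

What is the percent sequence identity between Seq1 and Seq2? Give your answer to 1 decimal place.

Mismatches occur at site 8 (P/R), site 9 (K/N), site 12 (M/T), site 14 (I/P), site 18 (S/C), site 19 (D/V), site 20 (E/H), site 21 (G/C).
17 of the 25 sites match, so the percent identity is 17/25 × 100 = 68.0%.

68.0%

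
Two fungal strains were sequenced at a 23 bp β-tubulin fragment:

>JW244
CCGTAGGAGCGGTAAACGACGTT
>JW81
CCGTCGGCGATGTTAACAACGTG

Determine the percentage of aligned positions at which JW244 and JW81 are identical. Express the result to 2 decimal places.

Mismatches occur at site 5 (A↔C), site 8 (A↔C), site 10 (C↔A), site 11 (G↔T), site 14 (A↔T), site 18 (G↔A), site 23 (T↔G).
16 of the 23 sites match, so the percent identity is 16/23 × 100 = 69.57%.

69.57%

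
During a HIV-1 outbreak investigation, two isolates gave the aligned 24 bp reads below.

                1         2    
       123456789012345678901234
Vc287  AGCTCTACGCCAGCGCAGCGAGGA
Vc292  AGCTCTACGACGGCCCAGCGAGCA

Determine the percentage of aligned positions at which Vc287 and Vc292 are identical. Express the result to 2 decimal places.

The sequences differ at positions 10 (C/A), 12 (A/G), 15 (G/C), 23 (G/C).
20 of the 24 sites match, so the percent identity is 20/24 × 100 = 83.33%.

83.33%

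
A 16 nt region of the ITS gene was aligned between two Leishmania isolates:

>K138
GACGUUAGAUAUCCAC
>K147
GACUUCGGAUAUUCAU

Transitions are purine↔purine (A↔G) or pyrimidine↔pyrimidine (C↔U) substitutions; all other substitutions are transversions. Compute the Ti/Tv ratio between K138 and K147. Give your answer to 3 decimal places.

4.000

Differing sites — 4:G/U (Tv); 6:U/C (Ti); 7:A/G (Ti); 13:C/U (Ti); 16:C/U (Ti).
Of the 5 differences, 4 transitions and 1 transversion, so Ti/Tv = 4/1 = 4.000.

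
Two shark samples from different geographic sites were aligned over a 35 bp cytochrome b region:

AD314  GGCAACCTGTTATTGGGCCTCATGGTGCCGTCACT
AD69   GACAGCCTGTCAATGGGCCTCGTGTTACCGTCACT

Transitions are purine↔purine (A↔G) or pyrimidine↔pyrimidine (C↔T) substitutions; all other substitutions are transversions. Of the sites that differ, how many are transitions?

5

The sequences differ at positions 2 (G/A, transition), 5 (A/G, transition), 11 (T/C, transition), 13 (T/A, transversion), 22 (A/G, transition), 25 (G/T, transversion), 27 (G/A, transition).
Of the 7 differences, 5 transitions and 2 transversions, so the answer is 5.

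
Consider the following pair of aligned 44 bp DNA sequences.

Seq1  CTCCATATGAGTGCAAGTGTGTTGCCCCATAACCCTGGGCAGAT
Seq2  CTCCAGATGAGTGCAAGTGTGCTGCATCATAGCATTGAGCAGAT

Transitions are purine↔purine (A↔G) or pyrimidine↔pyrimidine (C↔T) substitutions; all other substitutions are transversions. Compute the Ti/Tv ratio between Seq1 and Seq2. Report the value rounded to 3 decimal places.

1.667

Differing sites — 6:T/G (Tv); 22:T/C (Ti); 26:C/A (Tv); 27:C/T (Ti); 32:A/G (Ti); 34:C/A (Tv); 35:C/T (Ti); 38:G/A (Ti).
Of the 8 differences, 5 transitions and 3 transversions, so Ti/Tv = 5/3 = 1.667.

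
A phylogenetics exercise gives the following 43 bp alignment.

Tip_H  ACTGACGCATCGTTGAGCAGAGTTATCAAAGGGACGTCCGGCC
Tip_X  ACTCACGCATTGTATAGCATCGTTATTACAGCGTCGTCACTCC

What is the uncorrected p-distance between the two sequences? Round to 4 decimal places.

0.3023

Mismatches occur at site 4 (G↔C), site 11 (C↔T), site 14 (T↔A), site 15 (G↔T), site 20 (G↔T), site 21 (A↔C), site 27 (C↔T), site 29 (A↔C), site 32 (G↔C), site 34 (A↔T), site 39 (C↔A), site 40 (G↔C), site 41 (G↔T).
There are 13 differences over 43 sites, so p = 13/43 = 0.3023.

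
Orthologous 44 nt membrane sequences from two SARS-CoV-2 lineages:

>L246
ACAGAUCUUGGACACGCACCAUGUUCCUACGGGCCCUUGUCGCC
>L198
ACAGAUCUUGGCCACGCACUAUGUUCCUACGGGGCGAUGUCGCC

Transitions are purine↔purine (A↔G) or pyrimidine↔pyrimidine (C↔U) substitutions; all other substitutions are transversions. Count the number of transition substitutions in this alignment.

Mismatches occur at site 12 (A/C, transversion), site 20 (C/U, transition), site 34 (C/G, transversion), site 36 (C/G, transversion), site 37 (U/A, transversion).
Of the 5 differences, 1 transition and 4 transversions, so the answer is 1.

1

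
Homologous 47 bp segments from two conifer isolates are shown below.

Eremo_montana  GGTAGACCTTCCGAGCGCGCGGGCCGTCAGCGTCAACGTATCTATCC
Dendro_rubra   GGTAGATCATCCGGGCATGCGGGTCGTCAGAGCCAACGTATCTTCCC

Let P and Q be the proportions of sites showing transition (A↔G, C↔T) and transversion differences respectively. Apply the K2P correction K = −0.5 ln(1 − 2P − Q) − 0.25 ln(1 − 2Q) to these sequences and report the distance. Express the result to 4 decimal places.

Mismatches occur at site 7 (C↔T, transition), site 9 (T↔A, transversion), site 14 (A↔G, transition), site 17 (G↔A, transition), site 18 (C↔T, transition), site 24 (C↔T, transition), site 31 (C↔A, transversion), site 33 (T↔C, transition), site 44 (A↔T, transversion), site 45 (T↔C, transition).
Of the 10 differences, 7 transitions and 3 transversions over 47 sites: P = 7/47 = 0.148936, Q = 3/47 = 0.063830.
d = −0.5·ln(0.638298) − 0.25·ln(0.872340) = −0.5·(-0.448950) − 0.25·(-0.136576) = 0.2586.

0.2586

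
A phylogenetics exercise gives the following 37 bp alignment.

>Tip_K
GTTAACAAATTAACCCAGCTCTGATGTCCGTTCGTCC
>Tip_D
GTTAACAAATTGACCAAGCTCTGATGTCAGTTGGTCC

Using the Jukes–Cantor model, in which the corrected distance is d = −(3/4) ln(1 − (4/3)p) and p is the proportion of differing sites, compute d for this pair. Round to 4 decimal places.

0.1167

Differing sites — 12:A/G; 16:C/A; 29:C/A; 33:C/G.
p = 4/37 = 0.108108.
d = −0.75 · ln(1 − (4/3)·0.108108) = −0.75 · ln(0.855856) = −0.75 · (-0.155653) = 0.1167.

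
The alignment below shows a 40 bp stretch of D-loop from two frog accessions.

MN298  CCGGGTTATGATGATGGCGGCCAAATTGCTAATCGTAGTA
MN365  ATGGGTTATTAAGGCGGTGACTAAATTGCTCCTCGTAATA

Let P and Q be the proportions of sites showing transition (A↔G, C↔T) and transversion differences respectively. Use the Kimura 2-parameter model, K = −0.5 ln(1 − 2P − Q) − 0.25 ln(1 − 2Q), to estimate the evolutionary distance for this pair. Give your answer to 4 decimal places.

Mismatches occur at site 1 (C↔A, transversion), site 2 (C↔T, transition), site 10 (G↔T, transversion), site 12 (T↔A, transversion), site 14 (A↔G, transition), site 15 (T↔C, transition), site 18 (C↔T, transition), site 20 (G↔A, transition), site 22 (C↔T, transition), site 31 (A↔C, transversion), site 32 (A↔C, transversion), site 38 (G↔A, transition).
Of the 12 differences, 7 transitions and 5 transversions over 40 sites: P = 7/40 = 0.175000, Q = 5/40 = 0.125000.
d = −0.5·ln(0.525000) − 0.25·ln(0.750000) = −0.5·(-0.644357) − 0.25·(-0.287682) = 0.3941.

0.3941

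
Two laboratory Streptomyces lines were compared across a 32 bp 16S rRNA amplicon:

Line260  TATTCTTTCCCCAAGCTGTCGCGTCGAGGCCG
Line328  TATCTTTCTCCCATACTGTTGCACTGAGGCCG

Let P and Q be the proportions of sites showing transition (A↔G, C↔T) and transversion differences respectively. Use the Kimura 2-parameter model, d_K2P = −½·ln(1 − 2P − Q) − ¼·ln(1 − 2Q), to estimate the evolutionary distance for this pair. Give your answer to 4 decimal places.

0.4665

The sequences differ at positions 4 (T/C, transition), 5 (C/T, transition), 8 (T/C, transition), 9 (C/T, transition), 14 (A/T, transversion), 15 (G/A, transition), 20 (C/T, transition), 23 (G/A, transition), 24 (T/C, transition), 25 (C/T, transition).
Of the 10 differences, 9 transitions and 1 transversion over 32 sites: P = 9/32 = 0.281250, Q = 1/32 = 0.031250.
d = −0.5·ln(0.406250) − 0.25·ln(0.937500) = −0.5·(-0.900787) − 0.25·(-0.064539) = 0.4665.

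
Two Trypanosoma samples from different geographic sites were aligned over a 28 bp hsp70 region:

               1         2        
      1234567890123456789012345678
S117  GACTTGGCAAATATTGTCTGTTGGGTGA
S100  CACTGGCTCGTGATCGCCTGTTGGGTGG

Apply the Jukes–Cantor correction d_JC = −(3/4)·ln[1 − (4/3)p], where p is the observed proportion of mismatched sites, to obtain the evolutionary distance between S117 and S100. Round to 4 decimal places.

The sequences differ at positions 1 (G/C), 5 (T/G), 7 (G/C), 8 (C/T), 9 (A/C), 10 (A/G), 11 (A/T), 12 (T/G), 15 (T/C), 17 (T/C), 28 (A/G).
p = 11/28 = 0.392857.
d = −0.75 · ln(1 − (4/3)·0.392857) = −0.75 · ln(0.476191) = −0.75 · (-0.741936) = 0.5565.

0.5565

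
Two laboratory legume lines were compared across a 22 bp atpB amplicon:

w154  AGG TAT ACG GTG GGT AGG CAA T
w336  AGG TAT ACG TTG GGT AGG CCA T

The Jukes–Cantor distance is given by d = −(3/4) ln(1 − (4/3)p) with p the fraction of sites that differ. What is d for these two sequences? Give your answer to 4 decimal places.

0.0969

Mismatches occur at site 10 (G/T), site 20 (A/C).
p = 2/22 = 0.090909.
d = −0.75 · ln(1 − (4/3)·0.090909) = −0.75 · ln(0.878788) = −0.75 · (-0.129212) = 0.0969.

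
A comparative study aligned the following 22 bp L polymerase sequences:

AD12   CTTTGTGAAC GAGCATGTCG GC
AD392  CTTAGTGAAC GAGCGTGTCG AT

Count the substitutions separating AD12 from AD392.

The sequences differ at positions 4 (T/A), 15 (A/G), 21 (G/A), 22 (C/T).
That gives 4 mismatches out of 22 aligned sites, so the Hamming distance is 4.

4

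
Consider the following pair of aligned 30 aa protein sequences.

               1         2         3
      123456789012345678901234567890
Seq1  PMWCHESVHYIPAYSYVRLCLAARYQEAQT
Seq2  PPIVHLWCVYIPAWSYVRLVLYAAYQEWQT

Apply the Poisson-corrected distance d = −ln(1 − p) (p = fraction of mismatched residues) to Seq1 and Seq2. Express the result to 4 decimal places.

0.5108

The sequences differ at positions 2 (M/P), 3 (W/I), 4 (C/V), 6 (E/L), 7 (S/W), 8 (V/C), 9 (H/V), 14 (Y/W), 20 (C/V), 22 (A/Y), 24 (R/A), 28 (A/W).
p = 12/30 = 0.400000.
d = −ln(1 − 0.400000) = −ln(0.600000) = 0.5108.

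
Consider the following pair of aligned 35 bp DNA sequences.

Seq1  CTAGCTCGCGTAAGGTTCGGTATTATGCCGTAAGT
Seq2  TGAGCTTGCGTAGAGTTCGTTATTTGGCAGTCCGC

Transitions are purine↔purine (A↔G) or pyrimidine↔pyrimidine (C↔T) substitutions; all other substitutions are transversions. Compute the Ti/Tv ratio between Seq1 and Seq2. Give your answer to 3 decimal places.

0.714

Differing sites — 1:C/T (Ti); 2:T/G (Tv); 7:C/T (Ti); 13:A/G (Ti); 14:G/A (Ti); 20:G/T (Tv); 25:A/T (Tv); 26:T/G (Tv); 29:C/A (Tv); 32:A/C (Tv); 33:A/C (Tv); 35:T/C (Ti).
Of the 12 differences, 5 transitions and 7 transversions, so Ti/Tv = 5/7 = 0.714.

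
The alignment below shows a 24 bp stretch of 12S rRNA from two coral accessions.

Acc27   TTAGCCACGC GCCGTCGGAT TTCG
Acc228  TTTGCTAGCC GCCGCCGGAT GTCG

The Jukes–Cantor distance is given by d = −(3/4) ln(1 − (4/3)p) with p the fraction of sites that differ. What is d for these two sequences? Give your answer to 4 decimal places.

Mismatches occur at site 3 (A→T), site 6 (C→T), site 8 (C→G), site 9 (G→C), site 15 (T→C), site 21 (T→G).
p = 6/24 = 0.250000.
d = −0.75 · ln(1 − (4/3)·0.250000) = −0.75 · ln(0.666667) = −0.75 · (-0.405465) = 0.3041.

0.3041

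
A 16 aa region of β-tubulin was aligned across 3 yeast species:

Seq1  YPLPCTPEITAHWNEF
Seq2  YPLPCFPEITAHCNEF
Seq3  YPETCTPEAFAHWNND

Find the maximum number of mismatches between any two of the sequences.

8

Pairwise Hamming distances:
  Seq1 vs Seq2: 2
  Seq1 vs Seq3: 6
  Seq2 vs Seq3: 8
The largest is 8, between Seq2 and Seq3.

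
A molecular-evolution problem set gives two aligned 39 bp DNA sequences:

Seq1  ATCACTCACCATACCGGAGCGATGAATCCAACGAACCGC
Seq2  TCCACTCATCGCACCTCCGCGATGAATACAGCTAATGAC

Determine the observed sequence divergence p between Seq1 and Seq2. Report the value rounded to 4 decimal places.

0.3590

The sequences differ at positions 1 (A/T), 2 (T/C), 9 (C/T), 11 (A/G), 12 (T/C), 16 (G/T), 17 (G/C), 18 (A/C), 28 (C/A), 31 (A/G), 33 (G/T), 36 (C/T), 37 (C/G), 38 (G/A).
There are 14 differences over 39 sites, so p = 14/39 = 0.3590.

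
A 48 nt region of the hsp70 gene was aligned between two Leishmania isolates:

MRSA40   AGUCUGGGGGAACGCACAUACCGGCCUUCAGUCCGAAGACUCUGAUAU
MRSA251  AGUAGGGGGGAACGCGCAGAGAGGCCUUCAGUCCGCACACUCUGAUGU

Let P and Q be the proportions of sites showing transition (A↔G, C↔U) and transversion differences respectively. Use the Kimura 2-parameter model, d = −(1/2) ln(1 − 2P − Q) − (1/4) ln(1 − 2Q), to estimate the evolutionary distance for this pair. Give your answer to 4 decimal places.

0.2164

Differing sites — 4:C/A (Tv); 5:U/G (Tv); 16:A/G (Ti); 19:U/G (Tv); 21:C/G (Tv); 22:C/A (Tv); 36:A/C (Tv); 38:G/C (Tv); 47:A/G (Ti).
Of the 9 differences, 2 transitions and 7 transversions over 48 sites: P = 2/48 = 0.041667, Q = 7/48 = 0.145833.
d = −0.5·ln(0.770833) − 0.25·ln(0.708334) = −0.5·(-0.260284) − 0.25·(-0.344840) = 0.2164.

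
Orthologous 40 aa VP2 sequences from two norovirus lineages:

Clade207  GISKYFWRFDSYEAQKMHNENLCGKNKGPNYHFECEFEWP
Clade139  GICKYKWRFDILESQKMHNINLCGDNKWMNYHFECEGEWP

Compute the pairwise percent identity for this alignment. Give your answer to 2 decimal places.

75.00%

Mismatches occur at site 3 (S/C), site 6 (F/K), site 11 (S/I), site 12 (Y/L), site 14 (A/S), site 20 (E/I), site 25 (K/D), site 28 (G/W), site 29 (P/M), site 37 (F/G).
30 of the 40 sites match, so the percent identity is 30/40 × 100 = 75.00%.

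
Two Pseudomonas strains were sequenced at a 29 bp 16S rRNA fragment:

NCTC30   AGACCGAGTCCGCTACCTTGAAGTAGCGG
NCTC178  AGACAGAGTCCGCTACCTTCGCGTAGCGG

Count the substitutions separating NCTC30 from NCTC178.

The sequences differ at positions 5 (C/A), 20 (G/C), 21 (A/G), 22 (A/C).
That gives 4 mismatches out of 29 aligned sites, so the Hamming distance is 4.

4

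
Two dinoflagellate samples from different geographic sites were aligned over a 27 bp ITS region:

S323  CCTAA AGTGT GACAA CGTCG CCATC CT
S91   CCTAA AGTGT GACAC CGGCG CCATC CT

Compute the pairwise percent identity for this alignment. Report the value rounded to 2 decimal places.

92.59%

Differing sites — 15:A/C; 18:T/G.
25 of the 27 sites match, so the percent identity is 25/27 × 100 = 92.59%.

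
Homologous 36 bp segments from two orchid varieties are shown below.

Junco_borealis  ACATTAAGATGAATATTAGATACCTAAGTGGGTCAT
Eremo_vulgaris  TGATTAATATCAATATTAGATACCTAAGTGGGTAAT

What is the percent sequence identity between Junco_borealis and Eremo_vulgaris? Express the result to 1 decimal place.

86.1%

The sequences differ at positions 1 (A/T), 2 (C/G), 8 (G/T), 11 (G/C), 34 (C/A).
31 of the 36 sites match, so the percent identity is 31/36 × 100 = 86.1%.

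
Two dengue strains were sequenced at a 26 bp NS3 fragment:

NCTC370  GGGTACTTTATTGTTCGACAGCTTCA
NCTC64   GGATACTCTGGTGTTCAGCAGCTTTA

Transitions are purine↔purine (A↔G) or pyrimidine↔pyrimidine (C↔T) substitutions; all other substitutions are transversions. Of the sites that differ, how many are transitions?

6

Differing sites — 3:G/A (Ti); 8:T/C (Ti); 10:A/G (Ti); 11:T/G (Tv); 17:G/A (Ti); 18:A/G (Ti); 25:C/T (Ti).
Of the 7 differences, 6 transitions and 1 transversion, so the answer is 6.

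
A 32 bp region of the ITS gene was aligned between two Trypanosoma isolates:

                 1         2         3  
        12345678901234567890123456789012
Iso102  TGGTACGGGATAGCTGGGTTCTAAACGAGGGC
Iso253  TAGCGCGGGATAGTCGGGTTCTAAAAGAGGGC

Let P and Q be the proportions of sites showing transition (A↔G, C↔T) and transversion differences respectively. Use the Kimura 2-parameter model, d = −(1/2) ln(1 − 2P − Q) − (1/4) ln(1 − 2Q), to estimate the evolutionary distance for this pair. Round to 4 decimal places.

0.2267

Mismatches occur at site 2 (G↔A, transition), site 4 (T↔C, transition), site 5 (A↔G, transition), site 14 (C↔T, transition), site 15 (T↔C, transition), site 26 (C↔A, transversion).
Of the 6 differences, 5 transitions and 1 transversion over 32 sites: P = 5/32 = 0.156250, Q = 1/32 = 0.031250.
d = −0.5·ln(0.656250) − 0.25·ln(0.937500) = −0.5·(-0.421213) − 0.25·(-0.064539) = 0.2267.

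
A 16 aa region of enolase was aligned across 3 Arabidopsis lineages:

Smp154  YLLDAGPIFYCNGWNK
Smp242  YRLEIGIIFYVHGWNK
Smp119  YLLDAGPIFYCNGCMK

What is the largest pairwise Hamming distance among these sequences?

8

Pairwise Hamming distances:
  Smp154 vs Smp242: 6
  Smp154 vs Smp119: 2
  Smp242 vs Smp119: 8
The largest is 8, between Smp242 and Smp119.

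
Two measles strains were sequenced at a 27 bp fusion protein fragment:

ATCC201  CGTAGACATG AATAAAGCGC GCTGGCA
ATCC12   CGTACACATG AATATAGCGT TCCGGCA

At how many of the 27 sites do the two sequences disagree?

Mismatches occur at site 5 (G↔C), site 15 (A↔T), site 20 (C↔T), site 21 (G↔T), site 23 (T↔C).
That gives 5 mismatches out of 27 aligned sites, so the Hamming distance is 5.

5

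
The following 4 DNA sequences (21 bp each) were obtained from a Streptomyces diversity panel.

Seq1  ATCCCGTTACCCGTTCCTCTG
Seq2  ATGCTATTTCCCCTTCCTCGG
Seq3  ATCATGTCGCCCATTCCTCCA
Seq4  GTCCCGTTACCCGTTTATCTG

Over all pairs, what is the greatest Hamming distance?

Pairwise Hamming distances:
  Seq1 vs Seq2: 6
  Seq1 vs Seq3: 7
  Seq1 vs Seq4: 3
  Seq2 vs Seq3: 8
  Seq2 vs Seq4: 9
  Seq3 vs Seq4: 10
The largest is 10, between Seq3 and Seq4.

10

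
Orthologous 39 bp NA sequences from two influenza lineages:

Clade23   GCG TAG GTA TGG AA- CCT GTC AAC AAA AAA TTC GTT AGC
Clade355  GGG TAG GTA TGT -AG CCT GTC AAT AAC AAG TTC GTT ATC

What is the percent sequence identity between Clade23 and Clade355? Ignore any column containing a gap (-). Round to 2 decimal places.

Excluding the 2 gap columns leaves 37 comparable sites.
The sequences differ at positions 2 (C/G), 12 (G/T), 24 (C/T), 27 (A/C), 30 (A/G), 38 (G/T).
31 of the 37 comparable sites match, so the percent identity is 31/37 × 100 = 83.78%.

83.78%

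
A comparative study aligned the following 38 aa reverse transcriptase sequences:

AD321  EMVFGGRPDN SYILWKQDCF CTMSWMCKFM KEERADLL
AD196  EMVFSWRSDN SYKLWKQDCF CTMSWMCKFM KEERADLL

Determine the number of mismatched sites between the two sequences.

4

Differing sites — 5:G/S; 6:G/W; 8:P/S; 13:I/K.
That gives 4 mismatches out of 38 aligned sites, so the Hamming distance is 4.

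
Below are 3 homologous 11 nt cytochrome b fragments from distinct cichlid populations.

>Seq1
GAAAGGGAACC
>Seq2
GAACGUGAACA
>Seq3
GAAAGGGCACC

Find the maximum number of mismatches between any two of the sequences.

4

Pairwise Hamming distances:
  Seq1 vs Seq2: 3
  Seq1 vs Seq3: 1
  Seq2 vs Seq3: 4
The largest is 4, between Seq2 and Seq3.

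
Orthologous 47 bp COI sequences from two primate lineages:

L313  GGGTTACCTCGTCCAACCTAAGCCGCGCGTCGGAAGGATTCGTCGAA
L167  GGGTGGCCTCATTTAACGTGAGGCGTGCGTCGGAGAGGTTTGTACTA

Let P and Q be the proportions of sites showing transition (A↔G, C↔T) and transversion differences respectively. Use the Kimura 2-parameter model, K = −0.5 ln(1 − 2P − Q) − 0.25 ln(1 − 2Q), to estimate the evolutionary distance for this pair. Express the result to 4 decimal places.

0.4765

The sequences differ at positions 5 (T/G, transversion), 6 (A/G, transition), 11 (G/A, transition), 13 (C/T, transition), 14 (C/T, transition), 18 (C/G, transversion), 20 (A/G, transition), 23 (C/G, transversion), 26 (C/T, transition), 35 (A/G, transition), 36 (G/A, transition), 38 (A/G, transition), 41 (C/T, transition), 44 (C/A, transversion), 45 (G/C, transversion), 46 (A/T, transversion).
Of the 16 differences, 10 transitions and 6 transversions over 47 sites: P = 10/47 = 0.212766, Q = 6/47 = 0.127660.
d = −0.5·ln(0.446808) − 0.25·ln(0.744680) = −0.5·(-0.805626) − 0.25·(-0.294801) = 0.4765.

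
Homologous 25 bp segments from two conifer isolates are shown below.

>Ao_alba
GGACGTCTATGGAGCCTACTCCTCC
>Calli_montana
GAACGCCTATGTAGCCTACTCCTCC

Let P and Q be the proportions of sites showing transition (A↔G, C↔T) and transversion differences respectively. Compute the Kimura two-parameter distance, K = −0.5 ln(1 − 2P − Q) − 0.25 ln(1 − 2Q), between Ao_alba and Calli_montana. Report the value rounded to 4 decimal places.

The sequences differ at positions 2 (G/A, transition), 6 (T/C, transition), 12 (G/T, transversion).
Of the 3 differences, 2 transitions and 1 transversion over 25 sites: P = 2/25 = 0.080000, Q = 1/25 = 0.040000.
d = −0.5·ln(0.800000) − 0.25·ln(0.920000) = −0.5·(-0.223144) − 0.25·(-0.083382) = 0.1324.

0.1324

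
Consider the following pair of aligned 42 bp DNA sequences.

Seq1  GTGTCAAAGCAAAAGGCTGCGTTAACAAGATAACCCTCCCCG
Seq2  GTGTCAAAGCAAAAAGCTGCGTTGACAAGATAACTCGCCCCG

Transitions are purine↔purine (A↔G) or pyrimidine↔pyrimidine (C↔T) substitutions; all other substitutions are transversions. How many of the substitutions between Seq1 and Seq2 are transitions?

3

Mismatches occur at site 15 (G→A, transition), site 24 (A→G, transition), site 35 (C→T, transition), site 37 (T→G, transversion).
Of the 4 differences, 3 transitions and 1 transversion, so the answer is 3.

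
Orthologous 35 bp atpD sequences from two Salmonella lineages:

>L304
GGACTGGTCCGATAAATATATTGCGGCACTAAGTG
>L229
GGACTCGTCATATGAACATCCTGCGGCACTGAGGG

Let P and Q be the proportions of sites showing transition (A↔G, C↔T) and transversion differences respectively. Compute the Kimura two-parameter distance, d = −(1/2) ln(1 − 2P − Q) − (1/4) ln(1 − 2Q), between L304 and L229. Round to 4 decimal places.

Mismatches occur at site 6 (G↔C, transversion), site 10 (C↔A, transversion), site 11 (G↔T, transversion), site 14 (A↔G, transition), site 17 (T↔C, transition), site 20 (A↔C, transversion), site 21 (T↔C, transition), site 31 (A↔G, transition), site 34 (T↔G, transversion).
Of the 9 differences, 4 transitions and 5 transversions over 35 sites: P = 4/35 = 0.114286, Q = 5/35 = 0.142857.
d = −0.5·ln(0.628571) − 0.25·ln(0.714286) = −0.5·(-0.464306) − 0.25·(-0.336472) = 0.3163.

0.3163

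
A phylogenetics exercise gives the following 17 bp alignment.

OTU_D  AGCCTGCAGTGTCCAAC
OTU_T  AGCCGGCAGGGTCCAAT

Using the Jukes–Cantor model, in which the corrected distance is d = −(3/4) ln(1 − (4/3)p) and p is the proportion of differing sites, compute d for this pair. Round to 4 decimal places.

Differing sites — 5:T/G; 10:T/G; 17:C/T.
p = 3/17 = 0.176471.
d = −0.75 · ln(1 − (4/3)·0.176471) = −0.75 · ln(0.764705) = −0.75 · (-0.268265) = 0.2012.

0.2012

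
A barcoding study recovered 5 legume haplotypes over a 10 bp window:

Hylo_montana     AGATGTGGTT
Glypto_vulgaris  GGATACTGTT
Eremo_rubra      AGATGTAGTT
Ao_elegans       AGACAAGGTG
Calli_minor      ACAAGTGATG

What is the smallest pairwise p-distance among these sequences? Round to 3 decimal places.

0.100

Pairwise Hamming distances:
  Hylo_montana vs Glypto_vulgaris: 4
  Hylo_montana vs Eremo_rubra: 1
  Hylo_montana vs Ao_elegans: 4
  Hylo_montana vs Calli_minor: 4
  Glypto_vulgaris vs Eremo_rubra: 4
  Glypto_vulgaris vs Ao_elegans: 5
  Glypto_vulgaris vs Calli_minor: 8
  Eremo_rubra vs Ao_elegans: 5
  Eremo_rubra vs Calli_minor: 5
  Ao_elegans vs Calli_minor: 5
The smallest is 1 mismatch, between Hylo_montana and Eremo_rubra; p = 1/10 = 0.100.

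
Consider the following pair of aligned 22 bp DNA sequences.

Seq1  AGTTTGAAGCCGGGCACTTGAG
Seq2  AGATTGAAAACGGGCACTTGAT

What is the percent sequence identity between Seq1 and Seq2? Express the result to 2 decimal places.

The sequences differ at positions 3 (T/A), 9 (G/A), 10 (C/A), 22 (G/T).
18 of the 22 sites match, so the percent identity is 18/22 × 100 = 81.82%.

81.82%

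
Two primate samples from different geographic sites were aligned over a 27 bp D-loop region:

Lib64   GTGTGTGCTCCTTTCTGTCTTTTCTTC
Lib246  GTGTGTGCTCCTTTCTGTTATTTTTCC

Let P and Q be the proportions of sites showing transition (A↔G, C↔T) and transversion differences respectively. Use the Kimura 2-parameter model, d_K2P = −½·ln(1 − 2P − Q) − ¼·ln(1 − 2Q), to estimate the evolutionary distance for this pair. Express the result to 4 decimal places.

Differing sites — 19:C/T (Ti); 20:T/A (Tv); 24:C/T (Ti); 26:T/C (Ti).
Of the 4 differences, 3 transitions and 1 transversion over 27 sites: P = 3/27 = 0.111111, Q = 1/27 = 0.037037.
d = −0.5·ln(0.740741) − 0.25·ln(0.925926) = −0.5·(-0.300104) − 0.25·(-0.076961) = 0.1693.

0.1693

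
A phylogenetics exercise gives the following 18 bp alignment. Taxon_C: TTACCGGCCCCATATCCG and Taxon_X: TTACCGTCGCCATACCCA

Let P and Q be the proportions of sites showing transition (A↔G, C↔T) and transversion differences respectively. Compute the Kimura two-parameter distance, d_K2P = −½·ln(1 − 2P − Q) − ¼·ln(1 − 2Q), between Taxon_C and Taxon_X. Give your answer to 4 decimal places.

0.2656

The sequences differ at positions 7 (G/T, transversion), 9 (C/G, transversion), 15 (T/C, transition), 18 (G/A, transition).
Of the 4 differences, 2 transitions and 2 transversions over 18 sites: P = 2/18 = 0.111111, Q = 2/18 = 0.111111.
d = −0.5·ln(0.666667) − 0.25·ln(0.777778) = −0.5·(-0.405465) − 0.25·(-0.251314) = 0.2656.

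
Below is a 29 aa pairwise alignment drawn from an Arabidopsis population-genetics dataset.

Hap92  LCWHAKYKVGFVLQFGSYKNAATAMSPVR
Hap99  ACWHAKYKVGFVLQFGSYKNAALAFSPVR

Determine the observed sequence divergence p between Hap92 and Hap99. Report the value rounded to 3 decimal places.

Mismatches occur at site 1 (L/A), site 23 (T/L), site 25 (M/F).
There are 3 differences over 29 sites, so p = 3/29 = 0.103.

0.103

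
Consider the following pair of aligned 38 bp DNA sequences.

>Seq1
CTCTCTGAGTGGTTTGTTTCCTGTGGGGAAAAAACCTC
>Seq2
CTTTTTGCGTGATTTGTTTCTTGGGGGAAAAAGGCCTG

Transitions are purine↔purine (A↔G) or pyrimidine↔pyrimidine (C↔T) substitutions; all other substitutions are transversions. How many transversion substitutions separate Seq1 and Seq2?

3

Mismatches occur at site 3 (C→T, transition), site 5 (C→T, transition), site 8 (A→C, transversion), site 12 (G→A, transition), site 21 (C→T, transition), site 24 (T→G, transversion), site 28 (G→A, transition), site 33 (A→G, transition), site 34 (A→G, transition), site 38 (C→G, transversion).
Of the 10 differences, 7 transitions and 3 transversions, so the answer is 3.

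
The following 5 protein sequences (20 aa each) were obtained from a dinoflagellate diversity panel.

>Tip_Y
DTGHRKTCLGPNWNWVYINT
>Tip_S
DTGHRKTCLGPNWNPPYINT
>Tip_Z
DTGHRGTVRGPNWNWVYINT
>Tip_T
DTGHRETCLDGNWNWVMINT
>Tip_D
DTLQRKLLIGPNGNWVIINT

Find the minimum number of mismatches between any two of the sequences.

2

Pairwise Hamming distances:
  Tip_Y vs Tip_S: 2
  Tip_Y vs Tip_Z: 3
  Tip_Y vs Tip_T: 4
  Tip_Y vs Tip_D: 7
  Tip_S vs Tip_Z: 5
  Tip_S vs Tip_T: 6
  Tip_S vs Tip_D: 9
  Tip_Z vs Tip_T: 6
  Tip_Z vs Tip_D: 8
  Tip_T vs Tip_D: 10
The smallest is 2, between Tip_Y and Tip_S.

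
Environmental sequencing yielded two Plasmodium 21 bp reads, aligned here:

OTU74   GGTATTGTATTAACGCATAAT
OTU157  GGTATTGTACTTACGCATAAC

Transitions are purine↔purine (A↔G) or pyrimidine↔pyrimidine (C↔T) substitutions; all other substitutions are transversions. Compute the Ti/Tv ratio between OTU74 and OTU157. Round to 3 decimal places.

Differing sites — 10:T/C (Ti); 12:A/T (Tv); 21:T/C (Ti).
Of the 3 differences, 2 transitions and 1 transversion, so Ti/Tv = 2/1 = 2.000.

2.000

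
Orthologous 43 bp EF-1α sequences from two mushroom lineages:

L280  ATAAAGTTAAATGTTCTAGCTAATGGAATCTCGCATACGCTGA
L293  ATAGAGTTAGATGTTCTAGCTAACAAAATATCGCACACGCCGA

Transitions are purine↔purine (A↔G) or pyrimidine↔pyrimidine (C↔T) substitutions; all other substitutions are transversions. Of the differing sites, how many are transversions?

The sequences differ at positions 4 (A/G, transition), 10 (A/G, transition), 24 (T/C, transition), 25 (G/A, transition), 26 (G/A, transition), 30 (C/A, transversion), 36 (T/C, transition), 41 (T/C, transition).
Of the 8 differences, 7 transitions and 1 transversion, so the answer is 1.

1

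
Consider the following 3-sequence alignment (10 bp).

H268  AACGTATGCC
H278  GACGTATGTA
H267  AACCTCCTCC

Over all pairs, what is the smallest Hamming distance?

Pairwise Hamming distances:
  H268 vs H278: 3
  H268 vs H267: 4
  H278 vs H267: 7
The smallest is 3, between H268 and H278.

3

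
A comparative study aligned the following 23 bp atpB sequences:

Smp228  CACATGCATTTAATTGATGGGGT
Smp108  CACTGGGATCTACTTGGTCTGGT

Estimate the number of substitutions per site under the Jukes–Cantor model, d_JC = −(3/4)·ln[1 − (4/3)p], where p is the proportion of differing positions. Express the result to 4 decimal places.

Differing sites — 4:A/T; 5:T/G; 7:C/G; 10:T/C; 13:A/C; 17:A/G; 19:G/C; 20:G/T.
p = 8/23 = 0.347826.
d = −0.75 · ln(1 − (4/3)·0.347826) = −0.75 · ln(0.536232) = −0.75 · (-0.623188) = 0.4674.

0.4674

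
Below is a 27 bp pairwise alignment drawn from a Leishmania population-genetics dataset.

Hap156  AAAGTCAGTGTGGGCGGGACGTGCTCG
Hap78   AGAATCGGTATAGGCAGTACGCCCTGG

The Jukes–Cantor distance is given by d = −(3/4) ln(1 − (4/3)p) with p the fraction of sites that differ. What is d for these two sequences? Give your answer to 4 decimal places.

Differing sites — 2:A/G; 4:G/A; 7:A/G; 10:G/A; 12:G/A; 16:G/A; 18:G/T; 22:T/C; 23:G/C; 26:C/G.
p = 10/27 = 0.370370.
d = −0.75 · ln(1 − (4/3)·0.370370) = −0.75 · ln(0.506173) = −0.75 · (-0.680877) = 0.5107.

0.5107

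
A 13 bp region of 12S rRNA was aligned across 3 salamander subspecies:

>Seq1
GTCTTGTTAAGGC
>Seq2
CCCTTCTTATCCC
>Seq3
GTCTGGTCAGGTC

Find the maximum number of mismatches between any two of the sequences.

Pairwise Hamming distances:
  Seq1 vs Seq2: 6
  Seq1 vs Seq3: 4
  Seq2 vs Seq3: 8
The largest is 8, between Seq2 and Seq3.

8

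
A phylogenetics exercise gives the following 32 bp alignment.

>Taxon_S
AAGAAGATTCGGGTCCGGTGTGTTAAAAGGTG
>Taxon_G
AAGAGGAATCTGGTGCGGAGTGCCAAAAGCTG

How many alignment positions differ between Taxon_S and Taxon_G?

8

Mismatches occur at site 5 (A/G), site 8 (T/A), site 11 (G/T), site 15 (C/G), site 19 (T/A), site 23 (T/C), site 24 (T/C), site 30 (G/C).
That gives 8 mismatches out of 32 aligned sites, so the Hamming distance is 8.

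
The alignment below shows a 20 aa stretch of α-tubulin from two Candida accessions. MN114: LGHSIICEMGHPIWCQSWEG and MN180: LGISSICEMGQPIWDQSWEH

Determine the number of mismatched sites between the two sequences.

Mismatches occur at site 3 (H/I), site 5 (I/S), site 11 (H/Q), site 15 (C/D), site 20 (G/H).
That gives 5 mismatches out of 20 aligned sites, so the Hamming distance is 5.

5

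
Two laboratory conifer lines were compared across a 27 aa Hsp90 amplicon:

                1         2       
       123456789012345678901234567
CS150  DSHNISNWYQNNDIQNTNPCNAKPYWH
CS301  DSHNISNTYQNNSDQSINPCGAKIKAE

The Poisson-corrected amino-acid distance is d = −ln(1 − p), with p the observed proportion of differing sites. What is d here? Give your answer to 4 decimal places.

0.4626

Mismatches occur at site 8 (W/T), site 13 (D/S), site 14 (I/D), site 16 (N/S), site 17 (T/I), site 21 (N/G), site 24 (P/I), site 25 (Y/K), site 26 (W/A), site 27 (H/E).
p = 10/27 = 0.370370.
d = −ln(1 − 0.370370) = −ln(0.629630) = 0.4626.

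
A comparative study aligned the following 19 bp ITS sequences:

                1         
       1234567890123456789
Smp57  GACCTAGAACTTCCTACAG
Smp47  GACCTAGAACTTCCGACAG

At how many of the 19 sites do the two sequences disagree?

A single mismatch occurs at site 15 (T→G).
That gives 1 mismatch out of 19 aligned sites, so the Hamming distance is 1.

1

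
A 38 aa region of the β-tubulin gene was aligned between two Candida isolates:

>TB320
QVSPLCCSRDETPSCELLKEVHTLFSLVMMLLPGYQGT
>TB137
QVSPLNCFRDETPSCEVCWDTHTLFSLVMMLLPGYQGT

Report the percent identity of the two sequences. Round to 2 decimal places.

The sequences differ at positions 6 (C/N), 8 (S/F), 17 (L/V), 18 (L/C), 19 (K/W), 20 (E/D), 21 (V/T).
31 of the 38 sites match, so the percent identity is 31/38 × 100 = 81.58%.

81.58%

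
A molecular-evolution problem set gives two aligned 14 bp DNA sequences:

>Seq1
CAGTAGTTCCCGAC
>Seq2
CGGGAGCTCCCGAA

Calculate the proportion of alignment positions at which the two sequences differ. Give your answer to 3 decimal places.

Mismatches occur at site 2 (A/G), site 4 (T/G), site 7 (T/C), site 14 (C/A).
There are 4 differences over 14 sites, so p = 4/14 = 0.286.

0.286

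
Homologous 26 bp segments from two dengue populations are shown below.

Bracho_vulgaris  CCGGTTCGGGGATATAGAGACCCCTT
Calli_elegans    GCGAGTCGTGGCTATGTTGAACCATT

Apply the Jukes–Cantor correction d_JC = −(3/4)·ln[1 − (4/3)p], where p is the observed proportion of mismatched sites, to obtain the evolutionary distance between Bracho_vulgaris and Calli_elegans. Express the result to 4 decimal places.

The sequences differ at positions 1 (C/G), 4 (G/A), 5 (T/G), 9 (G/T), 12 (A/C), 16 (A/G), 17 (G/T), 18 (A/T), 21 (C/A), 24 (C/A).
p = 10/26 = 0.384615.
d = −0.75 · ln(1 − (4/3)·0.384615) = −0.75 · ln(0.487180) = −0.75 · (-0.719122) = 0.5393.

0.5393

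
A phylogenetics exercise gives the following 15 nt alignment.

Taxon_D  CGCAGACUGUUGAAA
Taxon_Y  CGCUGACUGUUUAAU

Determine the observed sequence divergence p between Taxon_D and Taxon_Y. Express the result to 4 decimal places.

Mismatches occur at site 4 (A/U), site 12 (G/U), site 15 (A/U).
There are 3 differences over 15 sites, so p = 3/15 = 0.2000.

0.2000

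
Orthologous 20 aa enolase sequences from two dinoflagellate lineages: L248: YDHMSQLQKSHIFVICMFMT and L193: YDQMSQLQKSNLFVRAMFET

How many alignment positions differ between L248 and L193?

The sequences differ at positions 3 (H/Q), 11 (H/N), 12 (I/L), 15 (I/R), 16 (C/A), 19 (M/E).
That gives 6 mismatches out of 20 aligned sites, so the Hamming distance is 6.

6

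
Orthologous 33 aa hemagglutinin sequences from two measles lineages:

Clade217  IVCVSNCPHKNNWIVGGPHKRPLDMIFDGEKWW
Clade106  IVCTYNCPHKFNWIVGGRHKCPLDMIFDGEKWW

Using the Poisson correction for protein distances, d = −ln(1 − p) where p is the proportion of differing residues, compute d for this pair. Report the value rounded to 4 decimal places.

0.1643

The sequences differ at positions 4 (V/T), 5 (S/Y), 11 (N/F), 18 (P/R), 21 (R/C).
p = 5/33 = 0.151515.
d = −ln(1 − 0.151515) = −ln(0.848485) = 0.1643.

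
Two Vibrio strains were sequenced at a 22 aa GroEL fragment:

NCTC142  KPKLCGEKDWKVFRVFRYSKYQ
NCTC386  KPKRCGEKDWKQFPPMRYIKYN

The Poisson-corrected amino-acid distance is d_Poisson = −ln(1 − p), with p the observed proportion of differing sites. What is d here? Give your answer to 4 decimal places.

Differing sites — 4:L/R; 12:V/Q; 14:R/P; 15:V/P; 16:F/M; 19:S/I; 22:Q/N.
p = 7/22 = 0.318182.
d = −ln(1 − 0.318182) = −ln(0.681818) = 0.3830.

0.3830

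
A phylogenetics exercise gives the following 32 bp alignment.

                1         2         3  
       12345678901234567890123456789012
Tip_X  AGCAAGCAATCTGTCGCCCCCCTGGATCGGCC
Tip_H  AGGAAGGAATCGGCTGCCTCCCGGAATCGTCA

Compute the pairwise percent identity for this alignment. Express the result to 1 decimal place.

The sequences differ at positions 3 (C/G), 7 (C/G), 12 (T/G), 14 (T/C), 15 (C/T), 19 (C/T), 23 (T/G), 25 (G/A), 30 (G/T), 32 (C/A).
22 of the 32 sites match, so the percent identity is 22/32 × 100 = 68.8%.

68.8%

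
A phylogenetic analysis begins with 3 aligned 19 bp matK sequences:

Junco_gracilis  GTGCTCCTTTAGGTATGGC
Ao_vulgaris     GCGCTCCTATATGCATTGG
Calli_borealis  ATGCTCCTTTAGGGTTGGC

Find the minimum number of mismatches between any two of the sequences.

3

Pairwise Hamming distances:
  Junco_gracilis vs Ao_vulgaris: 6
  Junco_gracilis vs Calli_borealis: 3
  Ao_vulgaris vs Calli_borealis: 8
The smallest is 3, between Junco_gracilis and Calli_borealis.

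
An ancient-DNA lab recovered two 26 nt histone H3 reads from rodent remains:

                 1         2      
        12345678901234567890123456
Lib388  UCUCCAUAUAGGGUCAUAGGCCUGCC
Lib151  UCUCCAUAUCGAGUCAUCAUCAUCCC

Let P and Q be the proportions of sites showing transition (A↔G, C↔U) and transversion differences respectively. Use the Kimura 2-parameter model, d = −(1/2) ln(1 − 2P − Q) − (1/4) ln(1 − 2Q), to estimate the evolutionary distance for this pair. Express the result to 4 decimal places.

The sequences differ at positions 10 (A/C, transversion), 12 (G/A, transition), 18 (A/C, transversion), 19 (G/A, transition), 20 (G/U, transversion), 22 (C/A, transversion), 24 (G/C, transversion).
Of the 7 differences, 2 transitions and 5 transversions over 26 sites: P = 2/26 = 0.076923, Q = 5/26 = 0.192308.
d = −0.5·ln(0.653846) − 0.25·ln(0.615384) = −0.5·(-0.424883) − 0.25·(-0.485509) = 0.3338.

0.3338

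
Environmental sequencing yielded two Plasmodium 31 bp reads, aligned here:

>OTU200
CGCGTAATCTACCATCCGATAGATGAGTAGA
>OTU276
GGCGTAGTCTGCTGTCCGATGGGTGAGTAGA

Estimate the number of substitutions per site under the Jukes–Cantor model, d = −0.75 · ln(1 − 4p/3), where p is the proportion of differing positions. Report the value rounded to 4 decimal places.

0.2687

Differing sites — 1:C/G; 7:A/G; 11:A/G; 13:C/T; 14:A/G; 21:A/G; 23:A/G.
p = 7/31 = 0.225806.
d = −0.75 · ln(1 − (4/3)·0.225806) = −0.75 · ln(0.698925) = −0.75 · (-0.358212) = 0.2687.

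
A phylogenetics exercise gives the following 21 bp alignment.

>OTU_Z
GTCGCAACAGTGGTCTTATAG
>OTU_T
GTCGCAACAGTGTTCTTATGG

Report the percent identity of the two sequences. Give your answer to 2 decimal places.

90.48%

The sequences differ at positions 13 (G/T), 20 (A/G).
19 of the 21 sites match, so the percent identity is 19/21 × 100 = 90.48%.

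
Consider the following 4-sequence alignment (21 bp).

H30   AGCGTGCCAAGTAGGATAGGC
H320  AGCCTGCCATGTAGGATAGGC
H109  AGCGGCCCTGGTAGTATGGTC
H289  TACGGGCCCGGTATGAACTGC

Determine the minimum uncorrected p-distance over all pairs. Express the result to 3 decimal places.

0.095

Pairwise Hamming distances:
  H30 vs H320: 2
  H30 vs H109: 7
  H30 vs H289: 9
  H320 vs H109: 8
  H320 vs H289: 10
  H109 vs H289: 10
The smallest is 2 mismatches, between H30 and H320; p = 2/21 = 0.095.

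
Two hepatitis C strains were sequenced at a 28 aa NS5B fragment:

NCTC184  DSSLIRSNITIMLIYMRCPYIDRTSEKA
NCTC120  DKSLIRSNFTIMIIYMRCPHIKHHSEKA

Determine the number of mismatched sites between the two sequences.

The sequences differ at positions 2 (S/K), 9 (I/F), 13 (L/I), 20 (Y/H), 22 (D/K), 23 (R/H), 24 (T/H).
That gives 7 mismatches out of 28 aligned sites, so the Hamming distance is 7.

7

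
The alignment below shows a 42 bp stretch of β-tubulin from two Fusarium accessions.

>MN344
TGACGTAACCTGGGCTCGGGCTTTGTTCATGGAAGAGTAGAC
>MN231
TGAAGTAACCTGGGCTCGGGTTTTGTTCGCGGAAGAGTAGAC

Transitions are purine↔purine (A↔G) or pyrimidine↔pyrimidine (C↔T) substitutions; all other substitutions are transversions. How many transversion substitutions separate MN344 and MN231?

The sequences differ at positions 4 (C/A, transversion), 21 (C/T, transition), 29 (A/G, transition), 30 (T/C, transition).
Of the 4 differences, 3 transitions and 1 transversion, so the answer is 1.

1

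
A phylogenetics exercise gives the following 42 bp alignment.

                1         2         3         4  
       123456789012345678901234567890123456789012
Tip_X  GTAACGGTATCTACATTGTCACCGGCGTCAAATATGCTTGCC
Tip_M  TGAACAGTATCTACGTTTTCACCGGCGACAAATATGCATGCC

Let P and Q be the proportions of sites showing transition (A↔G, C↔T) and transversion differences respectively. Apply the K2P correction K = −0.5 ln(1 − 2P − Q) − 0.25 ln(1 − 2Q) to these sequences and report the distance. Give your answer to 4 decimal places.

0.1886

The sequences differ at positions 1 (G/T, transversion), 2 (T/G, transversion), 6 (G/A, transition), 15 (A/G, transition), 18 (G/T, transversion), 28 (T/A, transversion), 38 (T/A, transversion).
Of the 7 differences, 2 transitions and 5 transversions over 42 sites: P = 2/42 = 0.047619, Q = 5/42 = 0.119048.
d = −0.5·ln(0.785714) − 0.25·ln(0.761904) = −0.5·(-0.241162) − 0.25·(-0.271935) = 0.1886.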